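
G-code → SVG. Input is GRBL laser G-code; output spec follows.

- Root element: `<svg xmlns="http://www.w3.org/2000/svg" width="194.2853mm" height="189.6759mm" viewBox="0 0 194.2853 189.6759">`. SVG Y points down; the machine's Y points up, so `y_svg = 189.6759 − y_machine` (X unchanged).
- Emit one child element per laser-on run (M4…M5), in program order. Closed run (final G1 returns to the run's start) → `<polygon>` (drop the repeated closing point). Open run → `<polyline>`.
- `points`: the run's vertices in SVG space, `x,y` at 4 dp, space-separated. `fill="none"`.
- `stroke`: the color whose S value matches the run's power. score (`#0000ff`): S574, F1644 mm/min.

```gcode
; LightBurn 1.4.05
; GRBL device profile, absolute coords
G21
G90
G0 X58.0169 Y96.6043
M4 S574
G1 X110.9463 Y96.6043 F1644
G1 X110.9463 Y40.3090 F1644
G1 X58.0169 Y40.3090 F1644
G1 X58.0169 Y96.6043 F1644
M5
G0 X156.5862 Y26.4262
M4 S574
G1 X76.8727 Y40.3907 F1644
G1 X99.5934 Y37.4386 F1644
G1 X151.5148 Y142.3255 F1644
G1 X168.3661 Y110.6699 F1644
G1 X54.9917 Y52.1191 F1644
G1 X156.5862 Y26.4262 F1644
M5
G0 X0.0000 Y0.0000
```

<svg xmlns="http://www.w3.org/2000/svg" width="194.2853mm" height="189.6759mm" viewBox="0 0 194.2853 189.6759">
  <polygon points="58.0169,93.0716 110.9463,93.0716 110.9463,149.3669 58.0169,149.3669" fill="none" stroke="#0000ff"/>
  <polygon points="156.5862,163.2497 76.8727,149.2852 99.5934,152.2373 151.5148,47.3504 168.3661,79.0060 54.9917,137.5568" fill="none" stroke="#0000ff"/>
</svg>

Machine Y-up, SVG Y-down with viewBox height 189.6759, so y_svg = 189.6759 − y_machine; X carries over. Every run uses S574, so all elements get stroke `#0000ff` (score).

Run 1: The run returns to its start, so emit a `<polygon>` with points (Y-flipped): 58.0169,93.0716 110.9463,93.0716 110.9463,149.3669 58.0169,149.3669.

Run 2: The run returns to its start, so emit a `<polygon>` with points (Y-flipped): 156.5862,163.2497 76.8727,149.2852 99.5934,152.2373 151.5148,47.3504 168.3661,79.0060 54.9917,137.5568.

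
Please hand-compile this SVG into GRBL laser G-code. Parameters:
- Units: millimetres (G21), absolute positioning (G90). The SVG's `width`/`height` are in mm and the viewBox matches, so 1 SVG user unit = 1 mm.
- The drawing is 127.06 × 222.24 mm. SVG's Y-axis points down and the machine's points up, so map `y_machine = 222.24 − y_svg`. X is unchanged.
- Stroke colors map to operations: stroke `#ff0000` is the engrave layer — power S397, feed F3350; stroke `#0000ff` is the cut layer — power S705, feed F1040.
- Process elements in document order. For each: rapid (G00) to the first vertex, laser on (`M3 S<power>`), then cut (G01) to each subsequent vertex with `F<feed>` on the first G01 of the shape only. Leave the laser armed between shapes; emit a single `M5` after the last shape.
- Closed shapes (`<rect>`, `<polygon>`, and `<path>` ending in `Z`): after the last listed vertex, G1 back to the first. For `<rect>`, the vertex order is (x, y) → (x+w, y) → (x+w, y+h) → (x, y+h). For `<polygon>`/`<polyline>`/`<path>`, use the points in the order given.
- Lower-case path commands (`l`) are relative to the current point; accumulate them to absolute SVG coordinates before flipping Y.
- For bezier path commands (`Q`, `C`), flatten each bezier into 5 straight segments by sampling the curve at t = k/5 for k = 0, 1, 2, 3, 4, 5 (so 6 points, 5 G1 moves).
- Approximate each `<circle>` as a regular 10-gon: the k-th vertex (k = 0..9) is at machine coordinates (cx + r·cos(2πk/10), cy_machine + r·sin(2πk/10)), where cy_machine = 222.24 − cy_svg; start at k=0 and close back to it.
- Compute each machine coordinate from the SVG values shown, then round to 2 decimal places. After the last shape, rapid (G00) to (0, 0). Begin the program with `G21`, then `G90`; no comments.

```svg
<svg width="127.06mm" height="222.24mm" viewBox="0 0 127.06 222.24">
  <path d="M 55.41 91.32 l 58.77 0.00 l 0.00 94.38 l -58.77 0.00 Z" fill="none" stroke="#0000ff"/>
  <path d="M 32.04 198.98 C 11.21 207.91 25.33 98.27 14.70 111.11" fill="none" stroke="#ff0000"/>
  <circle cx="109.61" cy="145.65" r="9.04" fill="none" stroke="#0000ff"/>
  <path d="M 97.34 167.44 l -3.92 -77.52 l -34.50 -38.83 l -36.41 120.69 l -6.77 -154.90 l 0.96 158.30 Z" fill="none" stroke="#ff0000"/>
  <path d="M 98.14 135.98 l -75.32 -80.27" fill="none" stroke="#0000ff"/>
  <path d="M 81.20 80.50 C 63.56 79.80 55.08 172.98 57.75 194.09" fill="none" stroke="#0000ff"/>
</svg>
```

Since the viewBox matches the mm dimensions, user units are millimetres directly. The only transform is the Y-flip y_m = 222.24 − y_svg.

Shape 1 is a rectangle drawn with `<path>`. Its stroke #0000ff means cut at S705, F1040. After flipping Y the toolpath is (55.41,130.92) → (114.18,130.92) → (114.18,36.54) → (55.41,36.54) → (55.41,130.92), returning to the start.

Shape 2 is a cubic bezier drawn with `<path>`. Its stroke #ff0000 means engrave at S397, F3350. After flipping Y the toolpath is (32.04,23.26) → (23.26,30.20) → (20.00,54.03) → (19.40,83.17) → (18.59,106.06) → (14.70,111.13).

Shape 3 is a circle drawn with `<circle>`. Its stroke #0000ff means cut at S705, F1040. After flipping Y the toolpath is (118.65,76.59) → (116.92,81.90) → (112.40,85.19) → (106.82,85.19) → (102.30,81.90) → (100.57,76.59) → (102.30,71.28) → (106.82,67.99) → (112.40,67.99) → (116.92,71.28) → (118.65,76.59), returning to the start.

Shape 4 is a closed polygon drawn with `<path>`. Its stroke #ff0000 means engrave at S397, F3350. After flipping Y the toolpath is (97.34,54.80) → (93.42,132.32) → (58.92,171.15) → (22.51,50.46) → (15.74,205.36) → (16.70,47.06) → (97.34,54.80), returning to the start.

Shape 5 is a line segment drawn with `<path>`. Its stroke #0000ff means cut at S705, F1040. After flipping Y the toolpath is (98.14,86.26) → (22.82,166.53).

Shape 6 is a cubic bezier drawn with `<path>`. Its stroke #0000ff means cut at S705, F1040. After flipping Y the toolpath is (81.20,141.74) → (71.73,132.22) → (64.56,108.14) → (59.77,77.45) → (57.47,48.14) → (57.75,28.15).

G21
G90
G00 X55.41 Y130.92
M3 S705
G01 X114.18 Y130.92 F1040
G01 X114.18 Y36.54
G01 X55.41 Y36.54
G01 X55.41 Y130.92
G00 X32.04 Y23.26
M3 S397
G01 X23.26 Y30.20 F3350
G01 X20.00 Y54.03
G01 X19.40 Y83.17
G01 X18.59 Y106.06
G01 X14.70 Y111.13
G00 X118.65 Y76.59
M3 S705
G01 X116.92 Y81.90 F1040
G01 X112.40 Y85.19
G01 X106.82 Y85.19
G01 X102.30 Y81.90
G01 X100.57 Y76.59
G01 X102.30 Y71.28
G01 X106.82 Y67.99
G01 X112.40 Y67.99
G01 X116.92 Y71.28
G01 X118.65 Y76.59
G00 X97.34 Y54.80
M3 S397
G01 X93.42 Y132.32 F3350
G01 X58.92 Y171.15
G01 X22.51 Y50.46
G01 X15.74 Y205.36
G01 X16.70 Y47.06
G01 X97.34 Y54.80
G00 X98.14 Y86.26
M3 S705
G01 X22.82 Y166.53 F1040
G00 X81.20 Y141.74
M3 S705
G01 X71.73 Y132.22 F1040
G01 X64.56 Y108.14
G01 X59.77 Y77.45
G01 X57.47 Y48.14
G01 X57.75 Y28.15
M5
G00 X0.00 Y0.00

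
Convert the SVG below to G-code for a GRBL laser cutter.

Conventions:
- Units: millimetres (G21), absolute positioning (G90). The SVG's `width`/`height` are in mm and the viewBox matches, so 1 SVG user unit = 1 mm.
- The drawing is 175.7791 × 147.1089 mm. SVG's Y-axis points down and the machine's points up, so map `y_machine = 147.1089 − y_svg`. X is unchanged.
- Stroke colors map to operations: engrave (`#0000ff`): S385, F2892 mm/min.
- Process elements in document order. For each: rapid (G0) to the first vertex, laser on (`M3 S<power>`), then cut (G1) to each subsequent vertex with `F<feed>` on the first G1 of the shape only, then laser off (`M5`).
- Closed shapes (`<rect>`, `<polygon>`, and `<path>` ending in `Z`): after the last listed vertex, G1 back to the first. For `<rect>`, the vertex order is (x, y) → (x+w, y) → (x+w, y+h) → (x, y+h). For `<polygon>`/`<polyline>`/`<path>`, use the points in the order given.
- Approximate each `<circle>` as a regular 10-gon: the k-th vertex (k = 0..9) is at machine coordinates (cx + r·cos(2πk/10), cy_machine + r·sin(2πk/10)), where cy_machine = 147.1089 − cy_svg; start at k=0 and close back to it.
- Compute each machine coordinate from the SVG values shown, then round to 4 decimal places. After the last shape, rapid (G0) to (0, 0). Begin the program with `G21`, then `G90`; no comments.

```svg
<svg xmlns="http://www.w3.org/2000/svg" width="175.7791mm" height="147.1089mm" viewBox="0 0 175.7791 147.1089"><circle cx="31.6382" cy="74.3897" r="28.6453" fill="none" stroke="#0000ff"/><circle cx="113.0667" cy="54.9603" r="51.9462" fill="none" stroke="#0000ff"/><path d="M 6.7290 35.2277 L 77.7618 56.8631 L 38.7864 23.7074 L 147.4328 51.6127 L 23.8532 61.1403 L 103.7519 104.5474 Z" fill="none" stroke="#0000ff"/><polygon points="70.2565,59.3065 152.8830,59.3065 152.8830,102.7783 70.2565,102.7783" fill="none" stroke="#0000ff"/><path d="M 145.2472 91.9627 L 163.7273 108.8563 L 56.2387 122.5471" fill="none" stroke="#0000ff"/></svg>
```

Since the viewBox matches the mm dimensions, user units are millimetres directly. The only transform is the Y-flip y_m = 147.1089 − y_svg.

Shape 1 is a circle drawn with `<circle>`. Its stroke #0000ff means engrave at S385, F2892. After flipping Y the toolpath is (60.2835,72.7192) → (54.8127,89.5565) → (40.4901,99.9625) → (22.7863,99.9625) → (8.4637,89.5565) → (2.9929,72.7192) → (8.4637,55.8819) → (22.7863,45.4759) → (40.4901,45.4759) → (54.8127,55.8819) → (60.2835,72.7192), returning to the start.

Shape 2 is a circle drawn with `<circle>`. Its stroke #0000ff means engrave at S385, F2892. After flipping Y the toolpath is (165.0129,92.1486) → (155.0921,122.6818) → (129.1190,141.5524) → (97.0144,141.5524) → (71.0413,122.6818) → (61.1205,92.1486) → (71.0413,61.6154) → (97.0144,42.7448) → (129.1190,42.7448) → (155.0921,61.6154) → (165.0129,92.1486), returning to the start.

Shape 3 is a closed polygon drawn with `<path>`. Its stroke #0000ff means engrave at S385, F2892. After flipping Y the toolpath is (6.7290,111.8812) → (77.7618,90.2458) → (38.7864,123.4015) → (147.4328,95.4962) → (23.8532,85.9686) → (103.7519,42.5615) → (6.7290,111.8812), returning to the start.

Shape 4 is a rectangle drawn with `<polygon>`. Its stroke #0000ff means engrave at S385, F2892. After flipping Y the toolpath is (70.2565,87.8024) → (152.8830,87.8024) → (152.8830,44.3306) → (70.2565,44.3306) → (70.2565,87.8024), returning to the start.

Shape 5 is a open polyline drawn with `<path>`. Its stroke #0000ff means engrave at S385, F2892. After flipping Y the toolpath is (145.2472,55.1462) → (163.7273,38.2526) → (56.2387,24.5618).

G21
G90
G0 X60.2835 Y72.7192
M3 S385
G1 X54.8127 Y89.5565 F2892
G1 X40.4901 Y99.9625
G1 X22.7863 Y99.9625
G1 X8.4637 Y89.5565
G1 X2.9929 Y72.7192
G1 X8.4637 Y55.8819
G1 X22.7863 Y45.4759
G1 X40.4901 Y45.4759
G1 X54.8127 Y55.8819
G1 X60.2835 Y72.7192
M5
G0 X165.0129 Y92.1486
M3 S385
G1 X155.0921 Y122.6818 F2892
G1 X129.1190 Y141.5524
G1 X97.0144 Y141.5524
G1 X71.0413 Y122.6818
G1 X61.1205 Y92.1486
G1 X71.0413 Y61.6154
G1 X97.0144 Y42.7448
G1 X129.1190 Y42.7448
G1 X155.0921 Y61.6154
G1 X165.0129 Y92.1486
M5
G0 X6.7290 Y111.8812
M3 S385
G1 X77.7618 Y90.2458 F2892
G1 X38.7864 Y123.4015
G1 X147.4328 Y95.4962
G1 X23.8532 Y85.9686
G1 X103.7519 Y42.5615
G1 X6.7290 Y111.8812
M5
G0 X70.2565 Y87.8024
M3 S385
G1 X152.8830 Y87.8024 F2892
G1 X152.8830 Y44.3306
G1 X70.2565 Y44.3306
G1 X70.2565 Y87.8024
M5
G0 X145.2472 Y55.1462
M3 S385
G1 X163.7273 Y38.2526 F2892
G1 X56.2387 Y24.5618
M5
G0 X0.0000 Y0.0000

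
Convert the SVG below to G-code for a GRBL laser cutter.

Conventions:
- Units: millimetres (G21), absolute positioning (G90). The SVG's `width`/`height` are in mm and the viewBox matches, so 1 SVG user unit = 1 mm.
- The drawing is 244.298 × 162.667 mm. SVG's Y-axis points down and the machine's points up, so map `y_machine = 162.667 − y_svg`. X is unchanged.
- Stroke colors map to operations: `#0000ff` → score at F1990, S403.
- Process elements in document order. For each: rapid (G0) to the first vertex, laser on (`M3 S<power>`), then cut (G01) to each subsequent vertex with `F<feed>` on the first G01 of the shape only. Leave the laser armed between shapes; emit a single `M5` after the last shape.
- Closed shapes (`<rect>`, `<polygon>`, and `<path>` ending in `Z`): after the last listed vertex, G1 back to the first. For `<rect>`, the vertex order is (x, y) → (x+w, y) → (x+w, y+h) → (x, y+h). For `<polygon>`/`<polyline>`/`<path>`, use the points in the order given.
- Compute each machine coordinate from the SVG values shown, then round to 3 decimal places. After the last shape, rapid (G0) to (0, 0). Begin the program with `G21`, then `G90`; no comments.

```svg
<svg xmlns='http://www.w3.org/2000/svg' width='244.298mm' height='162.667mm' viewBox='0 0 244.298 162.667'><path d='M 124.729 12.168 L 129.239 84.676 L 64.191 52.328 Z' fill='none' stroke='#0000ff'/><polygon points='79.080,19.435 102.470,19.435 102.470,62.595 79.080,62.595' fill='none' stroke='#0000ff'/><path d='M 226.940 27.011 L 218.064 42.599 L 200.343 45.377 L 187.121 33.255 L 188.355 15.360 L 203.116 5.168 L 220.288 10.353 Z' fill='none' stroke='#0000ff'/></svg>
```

viewBox `0 0 244.298 162.667` with mm width/height → 1 unit = 1 mm. Flip: y_m = 162.667 − y_svg.

**Shape 1** — `<path>` regular polygon, stroke `#0000ff` → score (S403, F1990). Machine vertices: (124.729,150.499) → (129.239,77.991) → (64.191,110.339) → (124.729,150.499). Closed: final G1 returns to the first vertex.

**Shape 2** — `<polygon>` rectangle, stroke `#0000ff` → score (S403, F1990). Machine vertices: (79.080,143.232) → (102.470,143.232) → (102.470,100.072) → (79.080,100.072) → (79.080,143.232). Closed: final G1 returns to the first vertex.

**Shape 3** — `<path>` regular polygon, stroke `#0000ff` → score (S403, F1990). Machine vertices: (226.940,135.656) → (218.064,120.068) → (200.343,117.290) → (187.121,129.412) → (188.355,147.307) → (203.116,157.499) → (220.288,152.314) → (226.940,135.656). Closed: final G1 returns to the first vertex.

G21
G90
G0 X124.729 Y150.499
M3 S403
G01 X129.239 Y77.991 F1990
G01 X64.191 Y110.339
G01 X124.729 Y150.499
G0 X79.080 Y143.232
M3 S403
G01 X102.470 Y143.232 F1990
G01 X102.470 Y100.072
G01 X79.080 Y100.072
G01 X79.080 Y143.232
G0 X226.940 Y135.656
M3 S403
G01 X218.064 Y120.068 F1990
G01 X200.343 Y117.290
G01 X187.121 Y129.412
G01 X188.355 Y147.307
G01 X203.116 Y157.499
G01 X220.288 Y152.314
G01 X226.940 Y135.656
M5
G0 X0.000 Y0.000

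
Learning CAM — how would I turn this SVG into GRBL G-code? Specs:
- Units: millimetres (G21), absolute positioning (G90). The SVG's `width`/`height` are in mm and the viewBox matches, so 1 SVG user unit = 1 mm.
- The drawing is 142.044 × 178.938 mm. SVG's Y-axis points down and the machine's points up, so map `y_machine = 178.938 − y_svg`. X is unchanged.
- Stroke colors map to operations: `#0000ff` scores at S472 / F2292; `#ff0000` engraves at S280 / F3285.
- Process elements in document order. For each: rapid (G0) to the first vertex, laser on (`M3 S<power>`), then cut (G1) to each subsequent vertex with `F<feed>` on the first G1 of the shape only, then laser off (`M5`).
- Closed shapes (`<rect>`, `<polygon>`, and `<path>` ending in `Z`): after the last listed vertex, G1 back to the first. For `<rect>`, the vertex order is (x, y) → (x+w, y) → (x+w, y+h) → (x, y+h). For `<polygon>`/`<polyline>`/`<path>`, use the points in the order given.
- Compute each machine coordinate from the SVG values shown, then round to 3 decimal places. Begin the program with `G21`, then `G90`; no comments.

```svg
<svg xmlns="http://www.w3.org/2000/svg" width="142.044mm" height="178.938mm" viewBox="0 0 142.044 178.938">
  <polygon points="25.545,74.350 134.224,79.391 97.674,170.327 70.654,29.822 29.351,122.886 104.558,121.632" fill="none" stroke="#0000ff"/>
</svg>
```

viewBox `0 0 142.044 178.938` with mm width/height → 1 unit = 1 mm. Flip: y_m = 178.938 − y_svg.

**Shape 1** — `<polygon>` closed polygon, stroke `#0000ff` → score (S472, F2292). Machine vertices: (25.545,104.588) → (134.224,99.547) → (97.674,8.611) → (70.654,149.116) → (29.351,56.052) → (104.558,57.306) → (25.545,104.588). Closed: final G1 returns to the first vertex.

G21
G90
G0 X25.545 Y104.588
M3 S472
G1 X134.224 Y99.547 F2292
G1 X97.674 Y8.611
G1 X70.654 Y149.116
G1 X29.351 Y56.052
G1 X104.558 Y57.306
G1 X25.545 Y104.588
M5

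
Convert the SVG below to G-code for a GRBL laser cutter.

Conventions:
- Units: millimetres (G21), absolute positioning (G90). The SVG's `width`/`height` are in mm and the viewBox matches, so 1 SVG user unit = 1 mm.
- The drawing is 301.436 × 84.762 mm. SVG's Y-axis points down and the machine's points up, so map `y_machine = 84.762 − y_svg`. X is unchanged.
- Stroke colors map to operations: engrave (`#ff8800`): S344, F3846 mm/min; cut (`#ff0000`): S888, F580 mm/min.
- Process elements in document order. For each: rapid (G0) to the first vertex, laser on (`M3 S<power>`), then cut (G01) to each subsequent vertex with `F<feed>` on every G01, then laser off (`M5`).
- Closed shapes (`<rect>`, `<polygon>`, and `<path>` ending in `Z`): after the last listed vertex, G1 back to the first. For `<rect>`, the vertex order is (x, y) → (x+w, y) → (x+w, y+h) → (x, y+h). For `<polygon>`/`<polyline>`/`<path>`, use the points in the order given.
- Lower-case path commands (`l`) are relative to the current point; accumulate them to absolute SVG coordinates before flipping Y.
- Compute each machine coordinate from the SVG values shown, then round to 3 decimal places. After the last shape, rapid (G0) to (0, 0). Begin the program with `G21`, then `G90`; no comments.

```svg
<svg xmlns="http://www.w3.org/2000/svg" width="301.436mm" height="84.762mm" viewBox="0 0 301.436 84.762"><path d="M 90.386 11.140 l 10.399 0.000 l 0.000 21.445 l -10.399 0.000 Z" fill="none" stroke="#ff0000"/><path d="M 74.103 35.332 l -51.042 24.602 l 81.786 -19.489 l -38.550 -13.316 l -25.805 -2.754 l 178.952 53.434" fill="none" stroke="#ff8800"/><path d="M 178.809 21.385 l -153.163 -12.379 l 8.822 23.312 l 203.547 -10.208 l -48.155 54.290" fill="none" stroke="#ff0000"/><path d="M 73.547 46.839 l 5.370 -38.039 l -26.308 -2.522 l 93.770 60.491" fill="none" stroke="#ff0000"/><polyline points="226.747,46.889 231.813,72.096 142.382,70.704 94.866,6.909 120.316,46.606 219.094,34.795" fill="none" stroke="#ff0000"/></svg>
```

1 u = 1 mm; y_m = 84.762 − y.

[1] `<path>` rectangle, #ff0000→cut S888 F580: (90.386,73.622) → (100.785,73.622) → (100.785,52.177) → (90.386,52.177) → (90.386,73.622) (closed)

[2] `<path>` open polyline, #ff8800→engrave S344 F3846: (74.103,49.430) → (23.061,24.828) → (104.847,44.317) → (66.297,57.633) → (40.492,60.387) → (219.444,6.953)

[3] `<path>` open polyline, #ff0000→cut S888 F580: (178.809,63.377) → (25.646,75.756) → (34.468,52.444) → (238.015,62.652) → (189.860,8.362)

[4] `<path>` open polyline, #ff0000→cut S888 F580: (73.547,37.923) → (78.917,75.962) → (52.609,78.484) → (146.379,17.993)

[5] `<polyline>` open polyline, #ff0000→cut S888 F580: (226.747,37.873) → (231.813,12.666) → (142.382,14.058) → (94.866,77.853) → (120.316,38.156) → (219.094,49.967)

G21
G90
G0 X90.386 Y73.622
M3 S888
G01 X100.785 Y73.622 F580
G01 X100.785 Y52.177 F580
G01 X90.386 Y52.177 F580
G01 X90.386 Y73.622 F580
M5
G0 X74.103 Y49.430
M3 S344
G01 X23.061 Y24.828 F3846
G01 X104.847 Y44.317 F3846
G01 X66.297 Y57.633 F3846
G01 X40.492 Y60.387 F3846
G01 X219.444 Y6.953 F3846
M5
G0 X178.809 Y63.377
M3 S888
G01 X25.646 Y75.756 F580
G01 X34.468 Y52.444 F580
G01 X238.015 Y62.652 F580
G01 X189.860 Y8.362 F580
M5
G0 X73.547 Y37.923
M3 S888
G01 X78.917 Y75.962 F580
G01 X52.609 Y78.484 F580
G01 X146.379 Y17.993 F580
M5
G0 X226.747 Y37.873
M3 S888
G01 X231.813 Y12.666 F580
G01 X142.382 Y14.058 F580
G01 X94.866 Y77.853 F580
G01 X120.316 Y38.156 F580
G01 X219.094 Y49.967 F580
M5
G0 X0.000 Y0.000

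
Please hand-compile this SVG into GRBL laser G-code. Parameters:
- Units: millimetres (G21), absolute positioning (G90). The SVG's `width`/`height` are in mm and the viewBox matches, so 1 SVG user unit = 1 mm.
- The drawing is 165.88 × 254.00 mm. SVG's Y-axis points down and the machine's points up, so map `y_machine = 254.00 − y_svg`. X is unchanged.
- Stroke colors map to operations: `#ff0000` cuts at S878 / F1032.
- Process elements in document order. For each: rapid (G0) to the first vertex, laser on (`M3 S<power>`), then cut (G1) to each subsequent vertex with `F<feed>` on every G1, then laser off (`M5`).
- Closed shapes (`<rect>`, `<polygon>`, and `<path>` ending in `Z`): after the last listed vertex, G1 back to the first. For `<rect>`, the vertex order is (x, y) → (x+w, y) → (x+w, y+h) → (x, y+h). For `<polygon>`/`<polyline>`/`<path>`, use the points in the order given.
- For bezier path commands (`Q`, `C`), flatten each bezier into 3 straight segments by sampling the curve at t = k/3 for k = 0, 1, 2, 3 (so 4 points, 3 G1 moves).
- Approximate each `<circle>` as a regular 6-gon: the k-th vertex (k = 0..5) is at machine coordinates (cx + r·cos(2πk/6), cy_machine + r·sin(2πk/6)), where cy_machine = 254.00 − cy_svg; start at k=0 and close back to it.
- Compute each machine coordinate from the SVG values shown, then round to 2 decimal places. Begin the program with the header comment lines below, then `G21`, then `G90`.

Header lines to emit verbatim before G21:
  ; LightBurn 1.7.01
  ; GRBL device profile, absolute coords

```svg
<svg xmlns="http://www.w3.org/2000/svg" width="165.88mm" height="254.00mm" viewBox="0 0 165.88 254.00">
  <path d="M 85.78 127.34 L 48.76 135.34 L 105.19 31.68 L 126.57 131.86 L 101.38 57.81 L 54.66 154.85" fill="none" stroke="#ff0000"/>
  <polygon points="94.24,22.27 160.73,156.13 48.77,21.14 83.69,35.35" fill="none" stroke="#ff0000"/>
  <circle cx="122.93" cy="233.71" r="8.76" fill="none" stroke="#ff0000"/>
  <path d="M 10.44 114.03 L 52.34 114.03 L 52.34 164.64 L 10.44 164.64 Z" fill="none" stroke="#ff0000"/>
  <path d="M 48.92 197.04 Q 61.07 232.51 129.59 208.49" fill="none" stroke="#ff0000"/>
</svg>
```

; LightBurn 1.7.01
; GRBL device profile, absolute coords
G21
G90
G0 X85.78 Y126.66
M3 S878
G1 X48.76 Y118.66 F1032
G1 X105.19 Y222.32 F1032
G1 X126.57 Y122.14 F1032
G1 X101.38 Y196.19 F1032
G1 X54.66 Y99.15 F1032
M5
G0 X94.24 Y231.73
M3 S878
G1 X160.73 Y97.87 F1032
G1 X48.77 Y232.86 F1032
G1 X83.69 Y218.65 F1032
G1 X94.24 Y231.73 F1032
M5
G0 X131.69 Y20.29
M3 S878
G1 X127.31 Y27.88 F1032
G1 X118.55 Y27.88 F1032
G1 X114.17 Y20.29 F1032
G1 X118.55 Y12.70 F1032
G1 X127.31 Y12.70 F1032
G1 X131.69 Y20.29 F1032
M5
G0 X10.44 Y139.97
M3 S878
G1 X52.34 Y139.97 F1032
G1 X52.34 Y89.36 F1032
G1 X10.44 Y89.36 F1032
G1 X10.44 Y139.97 F1032
M5
G0 X48.92 Y56.96
M3 S878
G1 X63.28 Y39.92 F1032
G1 X90.17 Y36.11 F1032
G1 X129.59 Y45.51 F1032
M5

1 u = 1 mm; y_m = 254.00 − y.

[1] `<path>` open polyline, #ff0000→cut S878 F1032: (85.78,126.66) → (48.76,118.66) → (105.19,222.32) → (126.57,122.14) → (101.38,196.19) → (54.66,99.15)

[2] `<polygon>` closed polygon, #ff0000→cut S878 F1032: (94.24,231.73) → (160.73,97.87) → (48.77,232.86) → (83.69,218.65) → (94.24,231.73) (closed)

[3] `<circle>` circle, #ff0000→cut S878 F1032: (131.69,20.29) → (127.31,27.88) → (118.55,27.88) → (114.17,20.29) → (118.55,12.70) → (127.31,12.70) → (131.69,20.29) (closed)

[4] `<path>` rectangle, #ff0000→cut S878 F1032: (10.44,139.97) → (52.34,139.97) → (52.34,89.36) → (10.44,89.36) → (10.44,139.97) (closed)

[5] `<path>` quadratic bezier, #ff0000→cut S878 F1032: (48.92,56.96) → (63.28,39.92) → (90.17,36.11) → (129.59,45.51)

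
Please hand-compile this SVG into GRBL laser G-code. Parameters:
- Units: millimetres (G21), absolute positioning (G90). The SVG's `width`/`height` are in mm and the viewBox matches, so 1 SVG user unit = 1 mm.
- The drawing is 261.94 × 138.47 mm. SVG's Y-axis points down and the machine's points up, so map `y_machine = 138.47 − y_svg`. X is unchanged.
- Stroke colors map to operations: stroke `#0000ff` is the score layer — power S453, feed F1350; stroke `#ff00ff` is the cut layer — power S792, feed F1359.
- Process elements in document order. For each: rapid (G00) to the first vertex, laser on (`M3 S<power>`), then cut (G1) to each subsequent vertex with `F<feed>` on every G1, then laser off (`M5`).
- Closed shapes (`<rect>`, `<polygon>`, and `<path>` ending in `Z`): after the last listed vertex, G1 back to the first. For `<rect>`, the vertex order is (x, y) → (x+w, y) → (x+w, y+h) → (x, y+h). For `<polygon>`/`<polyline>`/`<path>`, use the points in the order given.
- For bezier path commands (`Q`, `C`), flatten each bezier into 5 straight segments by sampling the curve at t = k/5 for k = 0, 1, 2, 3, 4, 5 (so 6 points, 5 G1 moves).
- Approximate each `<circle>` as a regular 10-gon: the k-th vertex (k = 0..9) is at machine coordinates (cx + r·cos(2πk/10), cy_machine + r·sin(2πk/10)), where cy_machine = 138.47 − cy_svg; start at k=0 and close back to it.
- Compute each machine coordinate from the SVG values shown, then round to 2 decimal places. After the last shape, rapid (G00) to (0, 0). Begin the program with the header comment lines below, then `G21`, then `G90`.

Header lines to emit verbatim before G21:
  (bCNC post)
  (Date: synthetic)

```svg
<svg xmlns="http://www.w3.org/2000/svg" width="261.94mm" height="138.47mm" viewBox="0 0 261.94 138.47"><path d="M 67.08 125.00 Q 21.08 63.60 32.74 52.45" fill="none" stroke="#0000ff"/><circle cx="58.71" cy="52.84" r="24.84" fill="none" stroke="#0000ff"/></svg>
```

(bCNC post)
(Date: synthetic)
G21
G90
G00 X67.08 Y13.47
M3 S453
G1 X50.99 Y36.02 F1350
G1 X39.51 Y54.55 F1350
G1 X32.64 Y69.06 F1350
G1 X30.38 Y79.55 F1350
G1 X32.74 Y86.02 F1350
M5
G00 X83.55 Y85.63
M3 S453
G1 X78.81 Y100.23 F1350
G1 X66.39 Y109.25 F1350
G1 X51.03 Y109.25 F1350
G1 X38.61 Y100.23 F1350
G1 X33.87 Y85.63 F1350
G1 X38.61 Y71.03 F1350
G1 X51.03 Y62.01 F1350
G1 X66.39 Y62.01 F1350
G1 X78.81 Y71.03 F1350
G1 X83.55 Y85.63 F1350
M5
G00 X0.00 Y0.00

1 u = 1 mm; y_m = 138.47 − y.

[1] `<path>` quadratic bezier, #0000ff→score S453 F1350: (67.08,13.47) → (50.99,36.02) → (39.51,54.55) → (32.64,69.06) → (30.38,79.55) → (32.74,86.02)

[2] `<circle>` circle, #0000ff→score S453 F1350: (83.55,85.63) → (78.81,100.23) → (66.39,109.25) → (51.03,109.25) → (38.61,100.23) → (33.87,85.63) → (38.61,71.03) → (51.03,62.01) → (66.39,62.01) → (78.81,71.03) → (83.55,85.63) (closed)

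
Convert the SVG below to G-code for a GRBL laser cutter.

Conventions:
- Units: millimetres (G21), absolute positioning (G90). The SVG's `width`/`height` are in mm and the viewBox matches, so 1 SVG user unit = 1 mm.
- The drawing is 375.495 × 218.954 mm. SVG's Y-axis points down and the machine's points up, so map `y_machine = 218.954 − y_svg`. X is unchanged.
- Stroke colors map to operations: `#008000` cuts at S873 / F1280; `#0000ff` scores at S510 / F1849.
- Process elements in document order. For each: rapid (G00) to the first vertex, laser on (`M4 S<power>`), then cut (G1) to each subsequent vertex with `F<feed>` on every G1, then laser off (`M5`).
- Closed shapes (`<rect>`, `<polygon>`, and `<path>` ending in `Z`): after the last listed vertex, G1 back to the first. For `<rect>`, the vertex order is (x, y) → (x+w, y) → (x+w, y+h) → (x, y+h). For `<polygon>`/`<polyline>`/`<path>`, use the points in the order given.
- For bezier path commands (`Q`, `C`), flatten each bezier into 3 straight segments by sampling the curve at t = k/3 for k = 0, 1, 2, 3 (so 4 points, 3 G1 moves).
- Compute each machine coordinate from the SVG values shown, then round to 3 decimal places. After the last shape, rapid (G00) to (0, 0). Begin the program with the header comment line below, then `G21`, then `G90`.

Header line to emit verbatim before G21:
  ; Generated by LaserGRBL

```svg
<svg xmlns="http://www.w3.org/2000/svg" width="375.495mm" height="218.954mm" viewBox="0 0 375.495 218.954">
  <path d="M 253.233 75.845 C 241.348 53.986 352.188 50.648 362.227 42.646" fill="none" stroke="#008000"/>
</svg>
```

; Generated by LaserGRBL
G21
G90
G00 X253.233 Y143.109
M4 S873
G1 X273.978 Y159.653 F1280
G1 X326.866 Y169.002 F1280
G1 X362.227 Y176.308 F1280
M5
G00 X0.000 Y0.000

1 u = 1 mm; y_m = 218.954 − y.

[1] `<path>` cubic bezier, #008000→cut S873 F1280: (253.233,143.109) → (273.978,159.653) → (326.866,169.002) → (362.227,176.308)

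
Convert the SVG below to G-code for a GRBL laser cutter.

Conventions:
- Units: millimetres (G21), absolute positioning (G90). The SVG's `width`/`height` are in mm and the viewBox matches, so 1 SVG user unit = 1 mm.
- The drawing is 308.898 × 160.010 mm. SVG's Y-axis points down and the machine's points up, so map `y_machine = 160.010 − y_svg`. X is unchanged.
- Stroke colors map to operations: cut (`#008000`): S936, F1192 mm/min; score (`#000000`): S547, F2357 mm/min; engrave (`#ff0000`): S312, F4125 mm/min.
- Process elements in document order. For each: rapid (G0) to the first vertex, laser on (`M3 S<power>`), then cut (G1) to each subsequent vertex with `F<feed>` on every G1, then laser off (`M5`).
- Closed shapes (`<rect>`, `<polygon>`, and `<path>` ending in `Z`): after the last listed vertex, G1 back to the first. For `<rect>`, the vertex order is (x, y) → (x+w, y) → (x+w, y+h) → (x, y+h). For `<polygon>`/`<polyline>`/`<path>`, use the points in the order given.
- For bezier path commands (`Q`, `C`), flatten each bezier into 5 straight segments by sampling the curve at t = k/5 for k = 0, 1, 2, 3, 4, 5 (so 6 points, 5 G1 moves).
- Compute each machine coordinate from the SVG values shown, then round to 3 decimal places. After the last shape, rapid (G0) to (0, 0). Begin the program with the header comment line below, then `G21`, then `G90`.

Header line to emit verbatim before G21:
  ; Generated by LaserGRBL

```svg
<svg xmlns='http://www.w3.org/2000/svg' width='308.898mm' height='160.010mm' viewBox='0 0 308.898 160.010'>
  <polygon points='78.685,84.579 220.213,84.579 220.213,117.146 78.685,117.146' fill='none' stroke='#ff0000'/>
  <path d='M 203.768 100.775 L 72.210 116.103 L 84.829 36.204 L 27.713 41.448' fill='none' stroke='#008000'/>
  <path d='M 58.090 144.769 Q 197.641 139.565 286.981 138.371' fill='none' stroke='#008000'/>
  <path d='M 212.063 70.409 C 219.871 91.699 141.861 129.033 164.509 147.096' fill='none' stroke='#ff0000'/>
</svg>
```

; Generated by LaserGRBL
G21
G90
G0 X78.685 Y75.431
M3 S312
G1 X220.213 Y75.431 F4125
G1 X220.213 Y42.864 F4125
G1 X78.685 Y42.864 F4125
G1 X78.685 Y75.431 F4125
M5
G0 X203.768 Y59.235
M3 S936
G1 X72.210 Y43.907 F1192
G1 X84.829 Y123.806 F1192
G1 X27.713 Y118.562 F1192
M5
G0 X58.090 Y15.241
M3 S936
G1 X111.902 Y17.162 F1192
G1 X161.697 Y18.763 F1192
G1 X207.475 Y20.042 F1192
G1 X249.237 Y21.001 F1192
G1 X286.981 Y21.639 F1192
M5
G0 X212.063 Y89.601
M3 S312
G1 X207.941 Y75.184 F4125
G1 X192.174 Y58.612 F4125
G1 X173.713 Y41.580 F4125
G1 X161.507 Y25.782 F4125
G1 X164.509 Y12.914 F4125
M5
G0 X0.000 Y0.000

Since the viewBox matches the mm dimensions, user units are millimetres directly. The only transform is the Y-flip y_m = 160.010 − y_svg.

Shape 1 is a rectangle drawn with `<polygon>`. Its stroke #ff0000 means engrave at S312, F4125. After flipping Y the toolpath is (78.685,75.431) → (220.213,75.431) → (220.213,42.864) → (78.685,42.864) → (78.685,75.431), returning to the start.

Shape 2 is a open polyline drawn with `<path>`. Its stroke #008000 means cut at S936, F1192. After flipping Y the toolpath is (203.768,59.235) → (72.210,43.907) → (84.829,123.806) → (27.713,118.562).

Shape 3 is a quadratic bezier drawn with `<path>`. Its stroke #008000 means cut at S936, F1192. After flipping Y the toolpath is (58.090,15.241) → (111.902,17.162) → (161.697,18.763) → (207.475,20.042) → (249.237,21.001) → (286.981,21.639).

Shape 4 is a cubic bezier drawn with `<path>`. Its stroke #ff0000 means engrave at S312, F4125. After flipping Y the toolpath is (212.063,89.601) → (207.941,75.184) → (192.174,58.612) → (173.713,41.580) → (161.507,25.782) → (164.509,12.914).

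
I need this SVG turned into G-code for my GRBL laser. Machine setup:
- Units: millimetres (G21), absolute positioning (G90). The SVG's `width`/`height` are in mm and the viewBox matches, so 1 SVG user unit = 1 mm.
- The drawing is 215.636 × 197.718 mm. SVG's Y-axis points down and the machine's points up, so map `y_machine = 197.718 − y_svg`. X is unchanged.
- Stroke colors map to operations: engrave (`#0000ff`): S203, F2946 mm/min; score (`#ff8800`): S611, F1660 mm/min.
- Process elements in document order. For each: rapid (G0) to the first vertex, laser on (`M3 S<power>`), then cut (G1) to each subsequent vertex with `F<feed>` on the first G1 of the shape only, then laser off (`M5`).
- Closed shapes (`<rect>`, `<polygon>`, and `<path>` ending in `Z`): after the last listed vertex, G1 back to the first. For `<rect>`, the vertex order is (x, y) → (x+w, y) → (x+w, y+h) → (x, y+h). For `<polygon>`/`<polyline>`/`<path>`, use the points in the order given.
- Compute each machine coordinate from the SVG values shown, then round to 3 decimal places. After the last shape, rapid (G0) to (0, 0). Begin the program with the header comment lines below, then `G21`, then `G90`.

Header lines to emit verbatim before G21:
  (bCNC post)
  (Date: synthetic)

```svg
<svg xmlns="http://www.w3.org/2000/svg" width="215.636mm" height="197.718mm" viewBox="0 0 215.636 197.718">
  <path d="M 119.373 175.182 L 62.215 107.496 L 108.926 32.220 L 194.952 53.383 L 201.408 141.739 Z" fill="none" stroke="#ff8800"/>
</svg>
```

(bCNC post)
(Date: synthetic)
G21
G90
G0 X119.373 Y22.536
M3 S611
G1 X62.215 Y90.222 F1660
G1 X108.926 Y165.498
G1 X194.952 Y144.335
G1 X201.408 Y55.979
G1 X119.373 Y22.536
M5
G0 X0.000 Y0.000

viewBox `0 0 215.636 197.718` with mm width/height → 1 unit = 1 mm. Flip: y_m = 197.718 − y_svg.

**Shape 1** — `<path>` regular polygon, stroke `#ff8800` → score (S611, F1660). Machine vertices: (119.373,22.536) → (62.215,90.222) → (108.926,165.498) → (194.952,144.335) → (201.408,55.979) → (119.373,22.536). Closed: final G1 returns to the first vertex.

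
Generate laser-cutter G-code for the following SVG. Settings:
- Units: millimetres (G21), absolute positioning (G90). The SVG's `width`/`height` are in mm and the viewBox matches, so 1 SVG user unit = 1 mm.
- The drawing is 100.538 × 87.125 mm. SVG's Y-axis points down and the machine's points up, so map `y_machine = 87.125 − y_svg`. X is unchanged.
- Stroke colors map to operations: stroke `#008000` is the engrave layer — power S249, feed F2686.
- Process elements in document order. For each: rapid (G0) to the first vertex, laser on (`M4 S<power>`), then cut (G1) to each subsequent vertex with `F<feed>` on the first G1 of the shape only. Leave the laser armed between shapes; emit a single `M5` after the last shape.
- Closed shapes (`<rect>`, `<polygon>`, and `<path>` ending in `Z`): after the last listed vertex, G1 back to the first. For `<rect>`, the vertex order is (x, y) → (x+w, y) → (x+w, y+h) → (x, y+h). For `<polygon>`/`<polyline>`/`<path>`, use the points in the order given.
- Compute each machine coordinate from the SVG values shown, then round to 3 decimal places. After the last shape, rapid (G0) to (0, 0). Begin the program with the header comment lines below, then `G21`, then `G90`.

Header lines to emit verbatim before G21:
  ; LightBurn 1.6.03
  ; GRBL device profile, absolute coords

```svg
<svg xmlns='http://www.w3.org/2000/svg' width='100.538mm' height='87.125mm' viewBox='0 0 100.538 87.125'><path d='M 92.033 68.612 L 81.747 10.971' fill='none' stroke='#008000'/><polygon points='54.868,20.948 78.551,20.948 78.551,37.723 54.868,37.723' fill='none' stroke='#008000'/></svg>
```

Since the viewBox matches the mm dimensions, user units are millimetres directly. The only transform is the Y-flip y_m = 87.125 − y_svg.

Shape 1 is a line segment drawn with `<path>`. Its stroke #008000 means engrave at S249, F2686. After flipping Y the toolpath is (92.033,18.513) → (81.747,76.154).

Shape 2 is a rectangle drawn with `<polygon>`. Its stroke #008000 means engrave at S249, F2686. After flipping Y the toolpath is (54.868,66.177) → (78.551,66.177) → (78.551,49.402) → (54.868,49.402) → (54.868,66.177), returning to the start.

; LightBurn 1.6.03
; GRBL device profile, absolute coords
G21
G90
G0 X92.033 Y18.513
M4 S249
G1 X81.747 Y76.154 F2686
G0 X54.868 Y66.177
M4 S249
G1 X78.551 Y66.177 F2686
G1 X78.551 Y49.402
G1 X54.868 Y49.402
G1 X54.868 Y66.177
M5
G0 X0.000 Y0.000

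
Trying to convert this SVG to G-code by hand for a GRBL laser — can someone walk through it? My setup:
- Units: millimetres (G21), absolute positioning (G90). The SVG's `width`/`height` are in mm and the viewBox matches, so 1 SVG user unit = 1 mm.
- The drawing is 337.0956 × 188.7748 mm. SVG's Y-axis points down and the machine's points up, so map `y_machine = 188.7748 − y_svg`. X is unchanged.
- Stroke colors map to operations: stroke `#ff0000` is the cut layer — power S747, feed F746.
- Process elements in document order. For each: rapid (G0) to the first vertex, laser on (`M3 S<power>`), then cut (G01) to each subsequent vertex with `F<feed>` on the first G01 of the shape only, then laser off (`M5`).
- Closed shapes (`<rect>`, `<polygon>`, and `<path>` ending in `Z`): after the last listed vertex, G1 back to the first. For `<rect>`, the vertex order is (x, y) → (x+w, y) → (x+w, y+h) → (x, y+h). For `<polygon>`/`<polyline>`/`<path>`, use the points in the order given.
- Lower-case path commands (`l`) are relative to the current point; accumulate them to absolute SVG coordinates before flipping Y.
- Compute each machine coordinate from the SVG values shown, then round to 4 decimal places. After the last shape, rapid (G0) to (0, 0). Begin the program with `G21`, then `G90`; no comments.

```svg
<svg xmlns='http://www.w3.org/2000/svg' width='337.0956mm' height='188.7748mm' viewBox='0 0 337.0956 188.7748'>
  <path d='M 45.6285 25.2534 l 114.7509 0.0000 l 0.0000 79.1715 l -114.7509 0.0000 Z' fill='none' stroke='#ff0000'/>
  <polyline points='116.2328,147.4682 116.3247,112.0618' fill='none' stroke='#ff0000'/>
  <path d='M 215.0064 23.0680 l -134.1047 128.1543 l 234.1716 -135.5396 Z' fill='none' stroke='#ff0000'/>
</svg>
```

G21
G90
G0 X45.6285 Y163.5214
M3 S747
G01 X160.3794 Y163.5214 F746
G01 X160.3794 Y84.3499
G01 X45.6285 Y84.3499
G01 X45.6285 Y163.5214
M5
G0 X116.2328 Y41.3066
M3 S747
G01 X116.3247 Y76.7130 F746
M5
G0 X215.0064 Y165.7068
M3 S747
G01 X80.9017 Y37.5525 F746
G01 X315.0733 Y173.0921
G01 X215.0064 Y165.7068
M5
G0 X0.0000 Y0.0000

viewBox `0 0 337.0956 188.7748` with mm width/height → 1 unit = 1 mm. Flip: y_m = 188.7748 − y_svg.

**Shape 1** — `<path>` rectangle, stroke `#ff0000` → cut (S747, F746). Machine vertices: (45.6285,163.5214) → (160.3794,163.5214) → (160.3794,84.3499) → (45.6285,84.3499) → (45.6285,163.5214). Closed: final G1 returns to the first vertex.

**Shape 2** — `<polyline>` line segment, stroke `#ff0000` → cut (S747, F746). Machine vertices: (116.2328,41.3066) → (116.3247,76.7130). Open path.

**Shape 3** — `<path>` closed polygon, stroke `#ff0000` → cut (S747, F746). Machine vertices: (215.0064,165.7068) → (80.9017,37.5525) → (315.0733,173.0921) → (215.0064,165.7068). Closed: final G1 returns to the first vertex.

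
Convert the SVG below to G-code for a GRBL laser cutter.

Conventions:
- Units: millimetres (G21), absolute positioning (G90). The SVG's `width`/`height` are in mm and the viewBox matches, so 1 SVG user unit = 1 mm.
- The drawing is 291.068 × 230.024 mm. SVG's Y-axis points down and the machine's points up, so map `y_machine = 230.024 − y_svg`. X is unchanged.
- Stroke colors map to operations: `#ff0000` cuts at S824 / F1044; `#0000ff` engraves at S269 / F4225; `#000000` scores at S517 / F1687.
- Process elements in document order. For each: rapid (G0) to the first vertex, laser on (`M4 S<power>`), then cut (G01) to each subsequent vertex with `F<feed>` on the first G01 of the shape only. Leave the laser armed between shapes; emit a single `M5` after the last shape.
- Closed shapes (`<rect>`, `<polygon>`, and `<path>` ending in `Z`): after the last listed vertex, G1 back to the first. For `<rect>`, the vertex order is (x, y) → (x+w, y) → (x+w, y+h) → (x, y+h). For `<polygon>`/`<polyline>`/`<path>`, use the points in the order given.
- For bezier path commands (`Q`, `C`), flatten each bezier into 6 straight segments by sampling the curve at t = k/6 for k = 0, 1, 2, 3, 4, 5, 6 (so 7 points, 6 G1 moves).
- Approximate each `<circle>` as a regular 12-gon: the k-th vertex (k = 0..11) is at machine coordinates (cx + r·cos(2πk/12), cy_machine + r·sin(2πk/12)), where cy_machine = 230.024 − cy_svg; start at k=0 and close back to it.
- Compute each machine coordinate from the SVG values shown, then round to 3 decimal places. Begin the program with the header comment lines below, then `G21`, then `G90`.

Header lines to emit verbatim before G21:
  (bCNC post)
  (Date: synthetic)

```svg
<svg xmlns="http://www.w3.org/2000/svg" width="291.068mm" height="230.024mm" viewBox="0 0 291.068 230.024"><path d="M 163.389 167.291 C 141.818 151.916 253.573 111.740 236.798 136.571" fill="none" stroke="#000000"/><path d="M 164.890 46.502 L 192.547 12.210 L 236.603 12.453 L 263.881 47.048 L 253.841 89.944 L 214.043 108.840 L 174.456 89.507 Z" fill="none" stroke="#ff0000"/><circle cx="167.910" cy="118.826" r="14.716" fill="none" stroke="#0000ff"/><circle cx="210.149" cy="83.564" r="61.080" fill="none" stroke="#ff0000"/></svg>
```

(bCNC post)
(Date: synthetic)
G21
G90
G0 X163.389 Y62.733
M4 S517
G01 X162.502 Y72.071 F1687
G01 X176.562 Y83.049
G01 X198.295 Y93.170
G01 X220.428 Y99.941
G01 X235.687 Y100.867
G01 X236.798 Y93.453
G0 X164.890 Y183.522
M4 S824
G01 X192.547 Y217.814 F1044
G01 X236.603 Y217.571
G01 X263.881 Y182.976
G01 X253.841 Y140.080
G01 X214.043 Y121.184
G01 X174.456 Y140.517
G01 X164.890 Y183.522
G0 X182.626 Y111.198
M4 S269
G01 X180.654 Y118.556 F4225
G01 X175.268 Y123.942
G01 X167.910 Y125.914
G01 X160.552 Y123.942
G01 X155.166 Y118.556
G01 X153.194 Y111.198
G01 X155.166 Y103.840
G01 X160.552 Y98.454
G01 X167.910 Y96.482
G01 X175.268 Y98.454
G01 X180.654 Y103.840
G01 X182.626 Y111.198
G0 X271.229 Y146.460
M4 S824
G01 X263.046 Y177.000 F1044
G01 X240.689 Y199.357
G01 X210.149 Y207.540
G01 X179.609 Y199.357
G01 X157.252 Y177.000
G01 X149.069 Y146.460
G01 X157.252 Y115.920
G01 X179.609 Y93.563
G01 X210.149 Y85.380
G01 X240.689 Y93.563
G01 X263.046 Y115.920
G01 X271.229 Y146.460
M5

viewBox `0 0 291.068 230.024` with mm width/height → 1 unit = 1 mm. Flip: y_m = 230.024 − y_svg.

**Shape 1** — `<path>` cubic bezier, stroke `#000000` → score (S517, F1687). Control points (SVG): P0=(163.389,167.291), P1=(141.818,151.916), P2=(253.573,111.740), P3=(236.798,136.571); sampled at t=k/6. Machine vertices: (163.389,62.733) → (162.502,72.071) → (176.562,83.049) → (198.295,93.170) → (220.428,99.941) → (235.687,100.867) → (236.798,93.453). Open path.

**Shape 2** — `<path>` regular polygon, stroke `#ff0000` → cut (S824, F1044). Machine vertices: (164.890,183.522) → (192.547,217.814) → (236.603,217.571) → (263.881,182.976) → (253.841,140.080) → (214.043,121.184) → (174.456,140.517) → (164.890,183.522). Closed: final G1 returns to the first vertex.

**Shape 3** — `<circle>` circle, stroke `#0000ff` → engrave (S269, F4225). Machine vertices: (182.626,111.198) → (180.654,118.556) → (175.268,123.942) → (167.910,125.914) → (160.552,123.942) → (155.166,118.556) → (153.194,111.198) → (155.166,103.840) → (160.552,98.454) → (167.910,96.482) → (175.268,98.454) → (180.654,103.840) → (182.626,111.198). Closed: final G1 returns to the first vertex.

**Shape 4** — `<circle>` circle, stroke `#ff0000` → cut (S824, F1044). Machine vertices: (271.229,146.460) → (263.046,177.000) → (240.689,199.357) → (210.149,207.540) → (179.609,199.357) → (157.252,177.000) → (149.069,146.460) → (157.252,115.920) → (179.609,93.563) → (210.149,85.380) → (240.689,93.563) → (263.046,115.920) → (271.229,146.460). Closed: final G1 returns to the first vertex.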